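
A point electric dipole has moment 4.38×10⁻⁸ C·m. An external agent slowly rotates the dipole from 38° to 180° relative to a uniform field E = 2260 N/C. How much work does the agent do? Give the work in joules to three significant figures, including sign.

W ≈ 1.77×10⁻⁴ J

W_ext = ΔU = U(θ₂) − U(θ₁) = −pE cosθ₂ − (−pE cosθ₁) = pE(cosθ₁ − cosθ₂).
W = (4.38×10⁻⁸)(2260)·(cos38° − cos180°) = (9.899×10⁻⁵)·(+1.7880) = 1.770×10⁻⁴ J.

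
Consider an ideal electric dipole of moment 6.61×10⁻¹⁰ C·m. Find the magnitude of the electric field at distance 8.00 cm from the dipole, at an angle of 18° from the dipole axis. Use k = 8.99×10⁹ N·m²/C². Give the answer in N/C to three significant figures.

At angle θ the dipole field magnitude is E = (kp/r³)·√(1 + 3cos²θ).
kp/r³ = (8.99×10⁹)(6.61×10⁻¹⁰) / (0.0800)³ = 1.161×10⁴ N/C.
√(1 + 3cos²18°) = √(1 + 3·0.9045) = √3.7135 ≈ 1.9271.
E ≈ 1.161×10⁴ × 1.927 = 2.237×10⁴ N/C.

E ≈ 2.24×10⁴ N/C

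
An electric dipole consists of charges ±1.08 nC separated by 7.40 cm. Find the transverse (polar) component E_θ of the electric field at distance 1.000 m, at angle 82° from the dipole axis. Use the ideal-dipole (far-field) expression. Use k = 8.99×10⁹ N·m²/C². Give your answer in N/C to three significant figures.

Dipole moment p = qd = (1.08×10⁻⁹ C)(0.0740 m) = 7.992×10⁻¹¹ C·m.
For a dipole, E_θ = (kp sinθ)/r³.
kp/r³ = (8.99×10⁹)(7.992×10⁻¹¹)/(1.00)³ = 0.7185 N/C.
E_θ = 0.7185·sin82° = 0.7115 N/C.

E_θ ≈ 0.711 N/C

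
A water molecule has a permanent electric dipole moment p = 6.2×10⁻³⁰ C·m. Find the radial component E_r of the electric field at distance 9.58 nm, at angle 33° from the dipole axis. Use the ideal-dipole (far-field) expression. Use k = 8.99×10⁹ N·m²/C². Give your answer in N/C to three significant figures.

For a dipole, E_r = (2kp cosθ)/r³.
kp/r³ = (8.99×10⁹)(6.20×10⁻³⁰)/(9.58×10⁻⁹)³ = 6.339×10⁴ N/C.
E_r = 2·6.339×10⁴·cos33° = 1.063×10⁵ N/C.

E_r ≈ 1.06×10⁵ N/C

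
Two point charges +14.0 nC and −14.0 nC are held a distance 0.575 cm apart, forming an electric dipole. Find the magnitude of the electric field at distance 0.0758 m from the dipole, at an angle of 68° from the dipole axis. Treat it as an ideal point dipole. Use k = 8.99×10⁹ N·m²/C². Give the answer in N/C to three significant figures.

Dipole moment p = qd = (1.40×10⁻⁸ C)(0.00575 m) = 8.05×10⁻¹¹ C·m.
At angle θ the dipole field magnitude is E = (kp/r³)·√(1 + 3cos²θ).
kp/r³ = (8.99×10⁹)(8.05×10⁻¹¹) / (0.0758)³ = 1662 N/C.
√(1 + 3cos²68°) = √(1 + 3·0.1403) = √1.4210 ≈ 1.1921.
E ≈ 1662 × 1.192 = 1981 N/C.

E ≈ 1980 N/C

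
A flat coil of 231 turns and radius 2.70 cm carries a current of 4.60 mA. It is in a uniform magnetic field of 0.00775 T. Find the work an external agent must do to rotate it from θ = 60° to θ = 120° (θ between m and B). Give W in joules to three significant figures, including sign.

m = NIA = NIπa² = 231·(0.00460)·π·(0.0270)² = 0.002434 A·m².
W_ext = ΔU = −mB cosθ₂ + mB cosθ₁ = mB(cosθ₁ − cosθ₂).
W = (0.002434)(0.00775)·(cos60° − cos120°) = (1.886×10⁻⁵)·(+1.0000) = 1.886×10⁻⁵ J.

W ≈ 1.89×10⁻⁵ J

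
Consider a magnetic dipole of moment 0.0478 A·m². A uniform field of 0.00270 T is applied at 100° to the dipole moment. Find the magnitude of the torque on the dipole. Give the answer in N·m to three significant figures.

τ ≈ 1.27×10⁻⁴ N·m

Torque on a magnetic dipole: τ = mB sinθ.
τ = (0.0478)(0.00270)·sin100° = 1.271×10⁻⁴ N·m.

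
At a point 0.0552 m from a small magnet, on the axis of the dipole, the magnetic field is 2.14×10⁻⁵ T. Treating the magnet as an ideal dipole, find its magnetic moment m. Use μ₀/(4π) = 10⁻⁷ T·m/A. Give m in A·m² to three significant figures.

On axis B = (μ₀/4π)·2m/r³, so m = Br³·4π/(μ₀·2).
m = (2.14×10⁻⁵)·(0.0552)³ / (2·10⁻⁷) = 0.01800 A·m².

m ≈ 0.0180 A·m²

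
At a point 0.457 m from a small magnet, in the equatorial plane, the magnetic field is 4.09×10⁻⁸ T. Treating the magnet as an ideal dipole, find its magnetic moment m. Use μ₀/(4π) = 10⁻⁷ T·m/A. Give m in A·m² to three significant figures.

m ≈ 0.0390 A·m²

In the equatorial plane B = (μ₀/4π)·m/r³, so m = Br³·4π/(μ₀).
m = (4.09×10⁻⁸)·(0.457)³ / (10⁻⁷) = 0.03904 A·m².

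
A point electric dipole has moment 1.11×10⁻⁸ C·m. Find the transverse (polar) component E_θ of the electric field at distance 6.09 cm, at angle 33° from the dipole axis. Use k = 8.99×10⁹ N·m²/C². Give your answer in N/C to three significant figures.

E_θ ≈ 2.41×10⁵ N/C

For a dipole, E_θ = (kp sinθ)/r³.
kp/r³ = (8.99×10⁹)(1.11×10⁻⁸)/(0.0609)³ = 4.418×10⁵ N/C.
E_θ = 4.418×10⁵·sin33° = 2.406×10⁵ N/C.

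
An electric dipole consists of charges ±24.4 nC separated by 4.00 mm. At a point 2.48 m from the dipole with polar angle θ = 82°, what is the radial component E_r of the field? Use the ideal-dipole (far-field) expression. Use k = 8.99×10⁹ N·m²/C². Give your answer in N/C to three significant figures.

E_r ≈ 0.0160 N/C

Dipole moment p = qd = (2.44×10⁻⁸ C)(0.00400 m) = 9.76×10⁻¹¹ C·m.
For a dipole, E_r = (2kp cosθ)/r³.
kp/r³ = (8.99×10⁹)(9.76×10⁻¹¹)/(2.48)³ = 0.05752 N/C.
E_r = 2·0.05752·cos82° = 0.01601 N/C.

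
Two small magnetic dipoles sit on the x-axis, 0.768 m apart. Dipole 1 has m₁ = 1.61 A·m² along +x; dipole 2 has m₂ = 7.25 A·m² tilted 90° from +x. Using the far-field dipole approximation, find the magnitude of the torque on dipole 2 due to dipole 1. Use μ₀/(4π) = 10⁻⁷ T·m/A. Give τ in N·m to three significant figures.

τ ≈ 5.15×10⁻⁶ N·m

Dipole B is on the axis of dipole A, so B₁ there is axial: B₁ = (μ₀/4π)·2m₁/r³ along +x.
B₁ = 2(10⁻⁷)(1.61)/(0.768)³ = 7.108×10⁻⁷ T.
τ = m₂ B₁ sinθ.
τ = (7.25)(7.108×10⁻⁷)·sin90° = 5.154×10⁻⁶ N·m.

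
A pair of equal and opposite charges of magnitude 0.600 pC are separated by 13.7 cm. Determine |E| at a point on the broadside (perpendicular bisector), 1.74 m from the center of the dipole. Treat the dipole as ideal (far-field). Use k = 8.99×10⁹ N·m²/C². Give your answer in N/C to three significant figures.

E ≈ 1.40×10⁻⁴ N/C

Dipole moment p = qd = (6.00×10⁻¹³ C)(0.137 m) = 8.22×10⁻¹⁴ C·m.
On the perpendicular bisector E = kp/r³ (half the axial value at the same distance).
E = (8.99×10⁹)(8.22×10⁻¹⁴) / (1.74)³ = 1.403×10⁻⁴ N/C.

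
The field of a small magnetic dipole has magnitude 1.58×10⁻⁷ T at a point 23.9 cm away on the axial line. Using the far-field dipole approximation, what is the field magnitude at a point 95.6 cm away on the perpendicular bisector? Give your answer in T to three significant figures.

B ≈ 1.23×10⁻⁹ T

Dipole fields scale as 1/r³ in the far field.
The axial field is twice the equatorial field at the same r, so the geometry factor is 1/2.
B₂ = B₁ · (1/2) · (r₁/r₂)³ = 1.58×10⁻⁷ · 0.5 · (23.9/95.6)³.
(r₁/r₂)³ = (0.25)³ = 0.01562.
B₂ ≈ 1.234×10⁻⁹ T.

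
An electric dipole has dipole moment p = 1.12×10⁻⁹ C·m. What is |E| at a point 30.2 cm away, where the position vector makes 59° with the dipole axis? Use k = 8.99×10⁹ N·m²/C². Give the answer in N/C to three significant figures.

At angle θ the dipole field magnitude is E = (kp/r³)·√(1 + 3cos²θ).
kp/r³ = (8.99×10⁹)(1.12×10⁻⁹) / (0.302)³ = 365.6 N/C.
√(1 + 3cos²59°) = √(1 + 3·0.2653) = √1.7958 ≈ 1.3401.
E ≈ 365.6 × 1.340 = 489.9 N/C.

E ≈ 490 N/C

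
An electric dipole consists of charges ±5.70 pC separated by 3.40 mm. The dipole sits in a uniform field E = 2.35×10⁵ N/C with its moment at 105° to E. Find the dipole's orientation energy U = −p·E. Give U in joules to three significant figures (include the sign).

U ≈ 1.18×10⁻⁹ J

Dipole moment p = qd = (5.70×10⁻¹² C)(0.00340 m) = 1.938×10⁻¹⁴ C·m.
U = −p·E = −pE cosθ.
U = −(1.938×10⁻¹⁴)(2.35×10⁵)·cos105° = 1.179×10⁻⁹ J.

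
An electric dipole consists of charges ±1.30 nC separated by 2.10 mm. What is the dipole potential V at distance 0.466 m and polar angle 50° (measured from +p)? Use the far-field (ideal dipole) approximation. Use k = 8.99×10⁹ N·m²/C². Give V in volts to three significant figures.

Dipole moment p = qd = (1.30×10⁻⁹ C)(0.00210 m) = 2.73×10⁻¹² C·m.
The dipole potential is V = kp cosθ / r².
V = (8.99×10⁹)(2.73×10⁻¹²)·cos50° / (0.466)² = 0.07265 V.

V ≈ 0.0726 V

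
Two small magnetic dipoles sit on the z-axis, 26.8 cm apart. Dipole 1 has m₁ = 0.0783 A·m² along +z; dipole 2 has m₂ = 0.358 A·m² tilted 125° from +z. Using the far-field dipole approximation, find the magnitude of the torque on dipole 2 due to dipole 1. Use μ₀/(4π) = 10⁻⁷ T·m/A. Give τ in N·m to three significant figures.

Dipole B is on the axis of dipole A, so B₁ there is axial: B₁ = (μ₀/4π)·2m₁/r³ along +z.
B₁ = 2(10⁻⁷)(0.0783)/(0.268)³ = 8.136×10⁻⁷ T.
τ = m₂ B₁ sinθ.
τ = (0.358)(8.136×10⁻⁷)·sin125° = 2.386×10⁻⁷ N·m.

τ ≈ 2.39×10⁻⁷ N·m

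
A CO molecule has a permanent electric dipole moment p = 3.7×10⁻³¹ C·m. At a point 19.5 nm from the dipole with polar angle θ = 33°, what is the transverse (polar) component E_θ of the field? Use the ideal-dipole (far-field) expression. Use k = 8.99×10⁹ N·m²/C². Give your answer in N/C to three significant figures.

For a dipole, E_θ = (kp sinθ)/r³.
kp/r³ = (8.99×10⁹)(3.70×10⁻³¹)/(1.95×10⁻⁸)³ = 448.6 N/C.
E_θ = 448.6·sin33° = 244.3 N/C.

E_θ ≈ 244 N/C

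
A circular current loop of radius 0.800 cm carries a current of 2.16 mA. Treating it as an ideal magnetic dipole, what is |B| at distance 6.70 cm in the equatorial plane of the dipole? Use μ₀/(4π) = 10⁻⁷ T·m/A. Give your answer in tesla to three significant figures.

B ≈ 1.44×10⁻¹⁰ T

Magnetic moment m = IA = Iπa² = (0.00216)·π·(0.00800)² = 4.343×10⁻⁷ A·m².
In the equatorial plane B = (μ₀/4π)·m/r³ (half the axial value).
B = (10⁻⁷)·(4.343×10⁻⁷) / (0.0670)³ = 1.444×10⁻¹⁰ T.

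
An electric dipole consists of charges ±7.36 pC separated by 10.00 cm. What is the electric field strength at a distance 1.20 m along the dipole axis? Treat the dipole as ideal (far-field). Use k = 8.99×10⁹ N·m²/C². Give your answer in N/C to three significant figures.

Dipole moment p = qd = (7.36×10⁻¹² C)(0.100 m) = 7.36×10⁻¹³ C·m.
On the dipole axis E = 2kp/r³.
E = 2·(8.99×10⁹)(7.36×10⁻¹³) / (1.20)³ = 0.007658 N/C.

E ≈ 0.00766 N/C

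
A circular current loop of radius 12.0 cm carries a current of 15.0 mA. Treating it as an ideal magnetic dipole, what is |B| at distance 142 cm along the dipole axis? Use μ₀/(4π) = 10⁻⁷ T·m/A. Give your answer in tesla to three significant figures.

B ≈ 4.74×10⁻¹¹ T

Magnetic moment m = IA = Iπa² = (0.0150)·π·(0.120)² = 6.786×10⁻⁴ A·m².
On axis B = (μ₀/4π)·2m/r³.
B = 2·(10⁻⁷)·(6.786×10⁻⁴) / (1.42)³ = 4.740×10⁻¹¹ T.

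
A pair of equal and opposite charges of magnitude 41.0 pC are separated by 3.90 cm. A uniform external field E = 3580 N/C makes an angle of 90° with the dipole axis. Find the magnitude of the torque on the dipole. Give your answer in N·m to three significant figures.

Dipole moment p = qd = (4.10×10⁻¹¹ C)(0.0390 m) = 1.599×10⁻¹² C·m.
Torque on an electric dipole: τ = pE sinθ.
τ = (1.599×10⁻¹²)(3580)·sin90° = 5.724×10⁻⁹ N·m.

τ ≈ 5.72×10⁻⁹ N·m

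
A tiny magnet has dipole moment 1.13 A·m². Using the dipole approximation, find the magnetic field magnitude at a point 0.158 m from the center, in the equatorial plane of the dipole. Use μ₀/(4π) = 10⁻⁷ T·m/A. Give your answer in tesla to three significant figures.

In the equatorial plane B = (μ₀/4π)·m/r³ (half the axial value).
B = (10⁻⁷)·(1.13) / (0.158)³ = 2.865×10⁻⁵ T.

B ≈ 2.86×10⁻⁵ T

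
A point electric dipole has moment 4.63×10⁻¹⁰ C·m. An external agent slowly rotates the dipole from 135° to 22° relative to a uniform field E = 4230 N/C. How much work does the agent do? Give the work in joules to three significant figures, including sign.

W ≈ -3.20×10⁻⁶ J

W_ext = ΔU = U(θ₂) − U(θ₁) = −pE cosθ₂ − (−pE cosθ₁) = pE(cosθ₁ − cosθ₂).
W = (4.63×10⁻¹⁰)(4230)·(cos135° − cos22°) = (1.958×10⁻⁶)·(-1.6343) = -3.201×10⁻⁶ J.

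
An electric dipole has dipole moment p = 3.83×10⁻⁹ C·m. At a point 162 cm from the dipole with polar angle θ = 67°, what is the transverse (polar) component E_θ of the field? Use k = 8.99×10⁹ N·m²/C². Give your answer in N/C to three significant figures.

E_θ ≈ 7.45 N/C

For a dipole, E_θ = (kp sinθ)/r³.
kp/r³ = (8.99×10⁹)(3.83×10⁻⁹)/(1.62)³ = 8.099 N/C.
E_θ = 8.099·sin67° = 7.455 N/C.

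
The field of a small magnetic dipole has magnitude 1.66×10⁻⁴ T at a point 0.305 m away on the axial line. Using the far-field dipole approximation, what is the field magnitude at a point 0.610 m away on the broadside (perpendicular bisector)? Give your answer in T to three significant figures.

B ≈ 1.04×10⁻⁵ T

Dipole fields scale as 1/r³ in the far field.
The axial field is twice the equatorial field at the same r, so the geometry factor is 1/2.
B₂ = B₁ · (1/2) · (r₁/r₂)³ = 1.66×10⁻⁴ · 0.5 · (0.305/0.610)³.
(r₁/r₂)³ = (0.5)³ = 0.125.
B₂ ≈ 1.038×10⁻⁵ T.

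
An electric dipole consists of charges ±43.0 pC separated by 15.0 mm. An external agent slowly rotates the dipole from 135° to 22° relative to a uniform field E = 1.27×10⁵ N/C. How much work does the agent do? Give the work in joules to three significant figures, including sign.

W ≈ -1.34×10⁻⁷ J

Dipole moment p = qd = (4.30×10⁻¹¹ C)(0.0150 m) = 6.45×10⁻¹³ C·m.
W_ext = ΔU = U(θ₂) − U(θ₁) = −pE cosθ₂ − (−pE cosθ₁) = pE(cosθ₁ − cosθ₂).
W = (6.45×10⁻¹³)(1.27×10⁵)·(cos135° − cos22°) = (8.192×10⁻⁸)·(-1.6343) = -1.339×10⁻⁷ J.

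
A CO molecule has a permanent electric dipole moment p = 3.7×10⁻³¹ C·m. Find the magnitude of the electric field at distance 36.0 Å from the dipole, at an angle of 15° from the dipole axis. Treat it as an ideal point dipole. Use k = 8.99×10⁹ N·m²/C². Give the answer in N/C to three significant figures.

At angle θ the dipole field magnitude is E = (kp/r³)·√(1 + 3cos²θ).
kp/r³ = (8.99×10⁹)(3.70×10⁻³¹) / (3.60×10⁻⁹)³ = 7.129×10⁴ N/C.
√(1 + 3cos²15°) = √(1 + 3·0.9330) = √3.7990 ≈ 1.9491.
E ≈ 7.129×10⁴ × 1.949 = 1.390×10⁵ N/C.

E ≈ 1.39×10⁵ N/C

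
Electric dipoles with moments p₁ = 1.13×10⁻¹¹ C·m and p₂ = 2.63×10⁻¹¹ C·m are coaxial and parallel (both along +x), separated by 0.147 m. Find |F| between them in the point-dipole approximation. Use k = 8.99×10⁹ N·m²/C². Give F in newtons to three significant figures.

F ≈ 3.43×10⁻⁸ N

On-axis field of dipole 1 at distance r: E = 2kp₁/r³. Force on dipole 2 is F = p₂·dE/dr (gradient along axis).
dE/dr = −6kp₁/r⁴, so |F| = 6kp₁p₂/r⁴ (attractive for aligned moments).
F = 6(8.99×10⁹)(1.13×10⁻¹¹)(2.63×10⁻¹¹)/(0.147)⁴ = 3.433×10⁻⁸ N.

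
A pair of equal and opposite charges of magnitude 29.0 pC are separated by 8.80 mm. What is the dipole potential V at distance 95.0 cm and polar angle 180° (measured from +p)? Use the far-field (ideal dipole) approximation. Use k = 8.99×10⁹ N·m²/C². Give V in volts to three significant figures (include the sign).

V ≈ -0.00254 V

Dipole moment p = qd = (2.90×10⁻¹¹ C)(0.00880 m) = 2.552×10⁻¹³ C·m.
The dipole potential is V = kp cosθ / r².
V = (8.99×10⁹)(2.552×10⁻¹³)·cos180° / (0.950)² = -0.002542 V.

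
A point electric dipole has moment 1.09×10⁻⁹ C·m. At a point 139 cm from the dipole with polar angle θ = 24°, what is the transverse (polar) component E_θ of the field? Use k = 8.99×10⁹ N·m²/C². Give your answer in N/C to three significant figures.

E_θ ≈ 1.48 N/C

For a dipole, E_θ = (kp sinθ)/r³.
kp/r³ = (8.99×10⁹)(1.09×10⁻⁹)/(1.39)³ = 3.649 N/C.
E_θ = 3.649·sin24° = 1.484 N/C.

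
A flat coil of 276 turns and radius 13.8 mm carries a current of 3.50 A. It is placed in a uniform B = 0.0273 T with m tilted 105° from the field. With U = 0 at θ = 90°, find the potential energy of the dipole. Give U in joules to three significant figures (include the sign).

U ≈ 0.00408 J

m = NIA = NIπa² = 276·(3.50)·π·(0.0138)² = 0.5779 A·m².
U = −m·B = −mB cosθ.
U = −(0.5779)(0.0273)·cos105° = 0.004083 J.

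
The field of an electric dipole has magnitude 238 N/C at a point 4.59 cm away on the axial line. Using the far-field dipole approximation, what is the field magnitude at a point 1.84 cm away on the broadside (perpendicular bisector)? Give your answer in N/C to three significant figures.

E ≈ 1850 N/C

Dipole fields scale as 1/r³ in the far field.
The axial field is twice the equatorial field at the same r, so the geometry factor is 1/2.
E₂ = E₁ · (1/2) · (r₁/r₂)³ = 238 · 0.5 · (4.59/1.84)³.
(r₁/r₂)³ = (2.495)³ = 15.52.
E₂ ≈ 1847 N/C.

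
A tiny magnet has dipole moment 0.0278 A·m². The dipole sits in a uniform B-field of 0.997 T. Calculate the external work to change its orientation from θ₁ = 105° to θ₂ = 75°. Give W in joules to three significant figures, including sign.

W_ext = ΔU = −mB cosθ₂ + mB cosθ₁ = mB(cosθ₁ − cosθ₂).
W = (0.0278)(0.997)·(cos105° − cos75°) = (0.02772)·(-0.5176) = -0.01435 J.

W ≈ -0.0143 J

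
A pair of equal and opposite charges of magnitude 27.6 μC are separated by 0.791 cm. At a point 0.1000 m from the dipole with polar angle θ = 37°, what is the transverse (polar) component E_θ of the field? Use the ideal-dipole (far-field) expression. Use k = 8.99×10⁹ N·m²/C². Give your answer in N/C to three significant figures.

Dipole moment p = qd = (2.76×10⁻⁵ C)(0.00791 m) = 2.183×10⁻⁷ C·m.
For a dipole, E_θ = (kp sinθ)/r³.
kp/r³ = (8.99×10⁹)(2.183×10⁻⁷)/(0.100)³ = 1.963×10⁶ N/C.
E_θ = 1.963×10⁶·sin37° = 1.181×10⁶ N/C.

E_θ ≈ 1.18×10⁶ N/C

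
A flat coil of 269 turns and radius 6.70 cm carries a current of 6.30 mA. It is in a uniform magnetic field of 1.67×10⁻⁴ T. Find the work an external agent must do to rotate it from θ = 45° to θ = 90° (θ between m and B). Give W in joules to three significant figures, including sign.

m = NIA = NIπa² = 269·(0.00630)·π·(0.0670)² = 0.0239 A·m².
W_ext = ΔU = −mB cosθ₂ + mB cosθ₁ = mB(cosθ₁ − cosθ₂).
W = (0.0239)(1.67×10⁻⁴)·(cos45° − cos90°) = (3.991×10⁻⁶)·(+0.7071) = 2.822×10⁻⁶ J.

W ≈ 2.82×10⁻⁶ J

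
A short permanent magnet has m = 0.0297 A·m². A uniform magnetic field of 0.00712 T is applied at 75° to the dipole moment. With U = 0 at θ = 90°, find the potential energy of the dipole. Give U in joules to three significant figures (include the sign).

U = −m·B = −mB cosθ.
U = −(0.0297)(0.00712)·cos75° = -5.473×10⁻⁵ J.

U ≈ -5.47×10⁻⁵ J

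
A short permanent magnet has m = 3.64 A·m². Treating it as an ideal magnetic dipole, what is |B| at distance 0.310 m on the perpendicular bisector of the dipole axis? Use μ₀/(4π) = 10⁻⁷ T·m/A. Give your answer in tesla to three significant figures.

In the equatorial plane B = (μ₀/4π)·m/r³ (half the axial value).
B = (10⁻⁷)·(3.64) / (0.310)³ = 1.222×10⁻⁵ T.

B ≈ 1.22×10⁻⁵ T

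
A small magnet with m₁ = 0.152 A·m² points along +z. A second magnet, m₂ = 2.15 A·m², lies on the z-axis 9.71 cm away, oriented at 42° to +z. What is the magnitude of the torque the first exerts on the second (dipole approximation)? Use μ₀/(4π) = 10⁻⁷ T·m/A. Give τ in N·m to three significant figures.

τ ≈ 4.78×10⁻⁵ N·m

Dipole B is on the axis of dipole A, so B₁ there is axial: B₁ = (μ₀/4π)·2m₁/r³ along +z.
B₁ = 2(10⁻⁷)(0.152)/(0.0971)³ = 3.321×10⁻⁵ T.
τ = m₂ B₁ sinθ.
τ = (2.15)(3.321×10⁻⁵)·sin42° = 4.777×10⁻⁵ N·m.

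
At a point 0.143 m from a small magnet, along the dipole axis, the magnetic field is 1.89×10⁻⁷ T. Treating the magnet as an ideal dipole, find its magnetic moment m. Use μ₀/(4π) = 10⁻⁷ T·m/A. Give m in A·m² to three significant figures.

On axis B = (μ₀/4π)·2m/r³, so m = Br³·4π/(μ₀·2).
m = (1.89×10⁻⁷)·(0.143)³ / (2·10⁻⁷) = 0.002763 A·m².

m ≈ 0.00276 A·m²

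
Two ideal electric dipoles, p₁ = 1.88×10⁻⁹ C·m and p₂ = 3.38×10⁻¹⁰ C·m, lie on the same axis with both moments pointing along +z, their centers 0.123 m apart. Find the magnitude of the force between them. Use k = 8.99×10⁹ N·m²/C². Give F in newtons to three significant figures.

On-axis field of dipole 1 at distance r: E = 2kp₁/r³. Force on dipole 2 is F = p₂·dE/dr (gradient along axis).
dE/dr = −6kp₁/r⁴, so |F| = 6kp₁p₂/r⁴ (attractive for aligned moments).
F = 6(8.99×10⁹)(1.88×10⁻⁹)(3.38×10⁻¹⁰)/(0.123)⁴ = 1.497×10⁻⁴ N.

F ≈ 1.50×10⁻⁴ N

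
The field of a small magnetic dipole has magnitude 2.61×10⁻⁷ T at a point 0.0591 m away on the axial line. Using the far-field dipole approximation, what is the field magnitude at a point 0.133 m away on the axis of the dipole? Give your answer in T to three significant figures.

B ≈ 2.29×10⁻⁸ T

Dipole fields scale as 1/r³ in the far field; the geometry is the same at both points.
B₂ = B₁ · (r₁/r₂)³ = 2.61×10⁻⁷ · (0.0591/0.133)³.
(r₁/r₂)³ = (0.4444)³ = 0.08774.
B₂ ≈ 2.290×10⁻⁸ T.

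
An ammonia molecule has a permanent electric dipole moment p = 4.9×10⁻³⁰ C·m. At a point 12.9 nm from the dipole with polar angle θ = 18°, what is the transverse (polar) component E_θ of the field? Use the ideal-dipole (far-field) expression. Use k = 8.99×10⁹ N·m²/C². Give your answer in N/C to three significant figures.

E_θ ≈ 6340 N/C

For a dipole, E_θ = (kp sinθ)/r³.
kp/r³ = (8.99×10⁹)(4.90×10⁻³⁰)/(1.29×10⁻⁸)³ = 2.052×10⁴ N/C.
E_θ = 2.052×10⁴·sin18° = 6341 N/C.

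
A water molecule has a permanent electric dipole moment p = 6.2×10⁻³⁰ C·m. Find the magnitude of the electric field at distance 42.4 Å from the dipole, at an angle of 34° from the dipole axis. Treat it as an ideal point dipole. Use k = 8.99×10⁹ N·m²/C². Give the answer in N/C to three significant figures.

At angle θ the dipole field magnitude is E = (kp/r³)·√(1 + 3cos²θ).
kp/r³ = (8.99×10⁹)(6.20×10⁻³⁰) / (4.24×10⁻⁹)³ = 7.312×10⁵ N/C.
√(1 + 3cos²34°) = √(1 + 3·0.6873) = √3.0619 ≈ 1.7498.
E ≈ 7.312×10⁵ × 1.750 = 1.280×10⁶ N/C.

E ≈ 1.28×10⁶ N/C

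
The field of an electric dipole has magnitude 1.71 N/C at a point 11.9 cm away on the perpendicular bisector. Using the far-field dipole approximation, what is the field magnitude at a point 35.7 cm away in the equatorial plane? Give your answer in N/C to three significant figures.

E ≈ 0.0633 N/C

Dipole fields scale as 1/r³ in the far field; the geometry is the same at both points.
E₂ = E₁ · (r₁/r₂)³ = 1.71 · (11.9/35.7)³.
(r₁/r₂)³ = (0.3333)³ = 0.03704.
E₂ ≈ 0.06333 N/C.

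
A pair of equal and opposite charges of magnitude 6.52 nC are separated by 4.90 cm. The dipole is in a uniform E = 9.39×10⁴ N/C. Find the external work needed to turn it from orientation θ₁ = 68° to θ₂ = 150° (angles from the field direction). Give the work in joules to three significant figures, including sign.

W ≈ 3.72×10⁻⁵ J

Dipole moment p = qd = (6.52×10⁻⁹ C)(0.0490 m) = 3.195×10⁻¹⁰ C·m.
W_ext = ΔU = U(θ₂) − U(θ₁) = −pE cosθ₂ − (−pE cosθ₁) = pE(cosθ₁ − cosθ₂).
W = (3.195×10⁻¹⁰)(9.39×10⁴)·(cos68° − cos150°) = (3.000×10⁻⁵)·(+1.2406) = 3.722×10⁻⁵ J.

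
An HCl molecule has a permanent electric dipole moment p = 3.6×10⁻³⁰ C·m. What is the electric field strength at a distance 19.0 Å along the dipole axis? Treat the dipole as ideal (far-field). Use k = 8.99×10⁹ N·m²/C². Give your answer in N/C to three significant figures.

On the dipole axis E = 2kp/r³.
E = 2·(8.99×10⁹)(3.60×10⁻³⁰) / (1.90×10⁻⁹)³ = 9.437×10⁶ N/C.

E ≈ 9.44×10⁶ N/C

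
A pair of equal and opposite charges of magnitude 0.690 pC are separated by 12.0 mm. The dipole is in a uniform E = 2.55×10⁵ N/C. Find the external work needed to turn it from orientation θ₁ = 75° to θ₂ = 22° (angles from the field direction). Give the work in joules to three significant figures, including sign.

Dipole moment p = qd = (6.90×10⁻¹³ C)(0.0120 m) = 8.28×10⁻¹⁵ C·m.
W_ext = ΔU = U(θ₂) − U(θ₁) = −pE cosθ₂ − (−pE cosθ₁) = pE(cosθ₁ − cosθ₂).
W = (8.28×10⁻¹⁵)(2.55×10⁵)·(cos75° − cos22°) = (2.111×10⁻⁹)·(-0.6684) = -1.411×10⁻⁹ J.

W ≈ -1.41×10⁻⁹ J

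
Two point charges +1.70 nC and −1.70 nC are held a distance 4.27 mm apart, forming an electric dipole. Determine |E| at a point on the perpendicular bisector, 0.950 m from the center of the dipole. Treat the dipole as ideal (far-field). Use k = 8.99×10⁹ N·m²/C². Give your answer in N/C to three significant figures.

E ≈ 0.0761 N/C

Dipole moment p = qd = (1.70×10⁻⁹ C)(0.00427 m) = 7.259×10⁻¹² C·m.
In the equatorial plane E = kp/r³.
E = (8.99×10⁹)(7.259×10⁻¹²) / (0.950)³ = 0.07611 N/C.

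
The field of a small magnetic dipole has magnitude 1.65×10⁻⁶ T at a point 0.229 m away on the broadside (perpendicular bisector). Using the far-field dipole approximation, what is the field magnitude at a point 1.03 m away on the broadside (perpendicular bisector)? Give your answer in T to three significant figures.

B ≈ 1.81×10⁻⁸ T

Dipole fields scale as 1/r³ in the far field; the geometry is the same at both points.
B₂ = B₁ · (r₁/r₂)³ = 1.65×10⁻⁶ · (0.229/1.03)³.
(r₁/r₂)³ = (0.2223)³ = 0.01099.
B₂ ≈ 1.813×10⁻⁸ T.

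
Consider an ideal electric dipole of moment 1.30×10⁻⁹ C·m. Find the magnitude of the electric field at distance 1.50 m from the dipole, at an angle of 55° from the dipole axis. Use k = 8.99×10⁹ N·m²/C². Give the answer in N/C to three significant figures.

At angle θ the dipole field magnitude is E = (kp/r³)·√(1 + 3cos²θ).
kp/r³ = (8.99×10⁹)(1.30×10⁻⁹) / (1.50)³ = 3.463 N/C.
√(1 + 3cos²55°) = √(1 + 3·0.3290) = √1.9870 ≈ 1.4096.
E ≈ 3.463 × 1.410 = 4.881 N/C.

E ≈ 4.88 N/C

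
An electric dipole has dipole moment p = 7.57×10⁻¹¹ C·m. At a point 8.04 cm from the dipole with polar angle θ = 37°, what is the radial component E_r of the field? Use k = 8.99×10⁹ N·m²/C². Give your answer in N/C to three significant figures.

E_r ≈ 2090 N/C

For a dipole, E_r = (2kp cosθ)/r³.
kp/r³ = (8.99×10⁹)(7.57×10⁻¹¹)/(0.0804)³ = 1309 N/C.
E_r = 2·1309·cos37° = 2092 N/C.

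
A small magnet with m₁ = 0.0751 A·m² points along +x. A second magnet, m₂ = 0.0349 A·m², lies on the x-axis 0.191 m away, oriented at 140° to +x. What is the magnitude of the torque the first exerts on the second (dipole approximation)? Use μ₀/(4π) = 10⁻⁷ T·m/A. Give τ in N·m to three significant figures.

Dipole B is on the axis of dipole A, so B₁ there is axial: B₁ = (μ₀/4π)·2m₁/r³ along +x.
B₁ = 2(10⁻⁷)(0.0751)/(0.191)³ = 2.156×10⁻⁶ T.
τ = m₂ B₁ sinθ.
τ = (0.0349)(2.156×10⁻⁶)·sin140° = 4.836×10⁻⁸ N·m.

τ ≈ 4.84×10⁻⁸ N·m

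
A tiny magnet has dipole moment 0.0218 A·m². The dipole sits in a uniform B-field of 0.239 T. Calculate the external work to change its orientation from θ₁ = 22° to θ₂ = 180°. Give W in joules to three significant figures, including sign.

W ≈ 0.0100 J

W_ext = ΔU = −mB cosθ₂ + mB cosθ₁ = mB(cosθ₁ − cosθ₂).
W = (0.0218)(0.239)·(cos22° − cos180°) = (0.005210)·(+1.9272) = 0.01004 J.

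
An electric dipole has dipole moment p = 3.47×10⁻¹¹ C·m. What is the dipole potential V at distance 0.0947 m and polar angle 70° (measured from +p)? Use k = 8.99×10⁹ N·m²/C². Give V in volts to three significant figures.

The dipole potential is V = kp cosθ / r².
V = (8.99×10⁹)(3.47×10⁻¹¹)·cos70° / (0.0947)² = 11.90 V.

V ≈ 11.9 V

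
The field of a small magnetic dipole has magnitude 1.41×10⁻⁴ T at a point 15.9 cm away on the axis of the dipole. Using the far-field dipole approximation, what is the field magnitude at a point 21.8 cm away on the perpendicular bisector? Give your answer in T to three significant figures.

Dipole fields scale as 1/r³ in the far field.
The axial field is twice the equatorial field at the same r, so the geometry factor is 1/2.
B₂ = B₁ · (1/2) · (r₁/r₂)³ = 1.41×10⁻⁴ · 0.5 · (15.9/21.8)³.
(r₁/r₂)³ = (0.7294)³ = 0.388.
B₂ ≈ 2.735×10⁻⁵ T.

B ≈ 2.74×10⁻⁵ T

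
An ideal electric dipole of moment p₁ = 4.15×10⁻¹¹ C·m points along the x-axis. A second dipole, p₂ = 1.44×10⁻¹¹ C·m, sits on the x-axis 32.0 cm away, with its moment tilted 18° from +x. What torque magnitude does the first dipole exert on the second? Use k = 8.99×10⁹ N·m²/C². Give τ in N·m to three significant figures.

τ ≈ 1.01×10⁻¹⁰ N·m

The second dipole sits on the axis of the first, so the field there is axial: E₁ = 2kp₁/r³ along +x.
E₁ = 2(8.99×10⁹)(4.15×10⁻¹¹)/(0.320)³ = 22.77 N/C.
Torque on the second dipole: τ = p₂ E₁ sinθ.
τ = (1.44×10⁻¹¹)(22.77)·sin18° = 1.013×10⁻¹⁰ N·m.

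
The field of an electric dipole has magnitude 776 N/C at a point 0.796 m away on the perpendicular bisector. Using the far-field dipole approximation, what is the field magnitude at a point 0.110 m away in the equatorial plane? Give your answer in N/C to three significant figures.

E ≈ 2.94×10⁵ N/C

Dipole fields scale as 1/r³ in the far field; the geometry is the same at both points.
E₂ = E₁ · (r₁/r₂)³ = 776 · (0.796/0.110)³.
(r₁/r₂)³ = (7.236)³ = 378.9.
E₂ ≈ 2.941×10⁵ N/C.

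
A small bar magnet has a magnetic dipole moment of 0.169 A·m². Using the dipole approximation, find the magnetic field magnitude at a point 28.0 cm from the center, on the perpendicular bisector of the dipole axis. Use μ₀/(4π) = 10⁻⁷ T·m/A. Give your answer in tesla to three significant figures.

B ≈ 7.70×10⁻⁷ T

In the equatorial plane B = (μ₀/4π)·m/r³ (half the axial value).
B = (10⁻⁷)·(0.169) / (0.280)³ = 7.699×10⁻⁷ T.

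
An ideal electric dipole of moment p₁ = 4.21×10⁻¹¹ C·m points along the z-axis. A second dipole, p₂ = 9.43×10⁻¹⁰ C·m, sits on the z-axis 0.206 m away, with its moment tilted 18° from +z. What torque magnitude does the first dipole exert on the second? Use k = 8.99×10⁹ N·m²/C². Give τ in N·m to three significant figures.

The second dipole sits on the axis of the first, so the field there is axial: E₁ = 2kp₁/r³ along +z.
E₁ = 2(8.99×10⁹)(4.21×10⁻¹¹)/(0.206)³ = 86.59 N/C.
Torque on the second dipole: τ = p₂ E₁ sinθ.
τ = (9.43×10⁻¹⁰)(86.59)·sin18° = 2.523×10⁻⁸ N·m.

τ ≈ 2.52×10⁻⁸ N·m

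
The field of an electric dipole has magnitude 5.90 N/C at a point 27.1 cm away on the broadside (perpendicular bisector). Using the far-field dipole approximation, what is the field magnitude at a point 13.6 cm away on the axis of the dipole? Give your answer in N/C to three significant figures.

Dipole fields scale as 1/r³ in the far field.
The axial field is twice the equatorial field at the same r, so the geometry factor is 2/1.
E₂ = E₁ · (2/1) · (r₁/r₂)³ = 5.90 · 2 · (27.1/13.6)³.
(r₁/r₂)³ = (1.993)³ = 7.912.
E₂ ≈ 93.36 N/C.

E ≈ 93.4 N/C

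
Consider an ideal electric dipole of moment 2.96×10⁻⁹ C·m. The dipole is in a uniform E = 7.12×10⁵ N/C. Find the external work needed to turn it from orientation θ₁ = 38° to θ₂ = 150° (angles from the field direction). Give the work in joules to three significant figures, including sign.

W_ext = ΔU = U(θ₂) − U(θ₁) = −pE cosθ₂ − (−pE cosθ₁) = pE(cosθ₁ − cosθ₂).
W = (2.96×10⁻⁹)(7.12×10⁵)·(cos38° − cos150°) = (0.002108)·(+1.6540) = 0.003486 J.

W ≈ 0.00349 J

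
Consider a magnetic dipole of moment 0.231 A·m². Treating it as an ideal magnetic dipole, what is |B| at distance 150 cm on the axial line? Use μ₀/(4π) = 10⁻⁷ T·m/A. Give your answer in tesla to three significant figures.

B ≈ 1.37×10⁻⁸ T

On axis B = (μ₀/4π)·2m/r³.
B = 2·(10⁻⁷)·(0.231) / (1.50)³ = 1.369×10⁻⁸ T.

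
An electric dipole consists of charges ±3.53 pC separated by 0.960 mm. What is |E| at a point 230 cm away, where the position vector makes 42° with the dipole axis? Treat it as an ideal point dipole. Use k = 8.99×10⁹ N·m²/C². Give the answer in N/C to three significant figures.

E ≈ 4.08×10⁻⁶ N/C

Dipole moment p = qd = (3.53×10⁻¹² C)(9.60×10⁻⁴ m) = 3.389×10⁻¹⁵ C·m.
At angle θ the dipole field magnitude is E = (kp/r³)·√(1 + 3cos²θ).
kp/r³ = (8.99×10⁹)(3.389×10⁻¹⁵) / (2.30)³ = 2.504×10⁻⁶ N/C.
√(1 + 3cos²42°) = √(1 + 3·0.5523) = √2.6568 ≈ 1.6300.
E ≈ 2.504×10⁻⁶ × 1.630 = 4.082×10⁻⁶ N/C.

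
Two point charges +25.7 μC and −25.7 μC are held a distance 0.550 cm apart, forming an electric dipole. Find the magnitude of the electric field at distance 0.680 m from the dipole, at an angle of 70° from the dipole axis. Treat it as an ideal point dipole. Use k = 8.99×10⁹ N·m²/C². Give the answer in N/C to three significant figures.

Dipole moment p = qd = (2.57×10⁻⁵ C)(0.00550 m) = 1.414×10⁻⁷ C·m.
At angle θ the dipole field magnitude is E = (kp/r³)·√(1 + 3cos²θ).
kp/r³ = (8.99×10⁹)(1.414×10⁻⁷) / (0.680)³ = 4043 N/C.
√(1 + 3cos²70°) = √(1 + 3·0.1170) = √1.3509 ≈ 1.1623.
E ≈ 4043 × 1.162 = 4699 N/C.

E ≈ 4700 N/C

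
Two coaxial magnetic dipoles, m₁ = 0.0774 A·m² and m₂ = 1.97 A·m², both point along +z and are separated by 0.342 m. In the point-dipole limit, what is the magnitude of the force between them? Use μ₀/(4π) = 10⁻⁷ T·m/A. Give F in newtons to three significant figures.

On-axis B of dipole 1: B = (μ₀/4π)·2m₁/r³. Force on dipole 2: F = m₂·dB/dr.
dB/dr = −(μ₀/4π)·6m₁/r⁴, so |F| = (μ₀/4π)·6m₁m₂/r⁴.
F = 6(10⁻⁷)(0.0774)(1.97)/(0.342)⁴ = 6.687×10⁻⁶ N.

F ≈ 6.69×10⁻⁶ N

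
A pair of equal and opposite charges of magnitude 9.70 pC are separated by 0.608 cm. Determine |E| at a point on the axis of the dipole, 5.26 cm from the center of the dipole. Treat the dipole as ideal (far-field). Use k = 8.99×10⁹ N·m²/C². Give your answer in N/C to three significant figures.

E ≈ 7.29 N/C

Dipole moment p = qd = (9.70×10⁻¹² C)(0.00608 m) = 5.898×10⁻¹⁴ C·m.
On the dipole axis E = 2kp/r³.
E = 2·(8.99×10⁹)(5.898×10⁻¹⁴) / (0.0526)³ = 7.287 N/C.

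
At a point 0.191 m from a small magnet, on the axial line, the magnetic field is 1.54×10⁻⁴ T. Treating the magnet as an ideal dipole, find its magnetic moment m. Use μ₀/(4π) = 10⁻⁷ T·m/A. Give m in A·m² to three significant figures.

m ≈ 5.37 A·m²

On axis B = (μ₀/4π)·2m/r³, so m = Br³·4π/(μ₀·2).
m = (1.54×10⁻⁴)·(0.191)³ / (2·10⁻⁷) = 5.365 A·m².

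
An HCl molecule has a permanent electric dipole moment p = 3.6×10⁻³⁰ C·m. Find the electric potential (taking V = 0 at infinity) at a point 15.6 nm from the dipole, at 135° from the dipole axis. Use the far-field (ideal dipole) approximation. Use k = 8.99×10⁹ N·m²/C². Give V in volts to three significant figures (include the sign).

The dipole potential is V = kp cosθ / r².
V = (8.99×10⁹)(3.60×10⁻³⁰)·cos135° / (1.56×10⁻⁸)² = -9.404×10⁻⁵ V.

V ≈ -9.40×10⁻⁵ V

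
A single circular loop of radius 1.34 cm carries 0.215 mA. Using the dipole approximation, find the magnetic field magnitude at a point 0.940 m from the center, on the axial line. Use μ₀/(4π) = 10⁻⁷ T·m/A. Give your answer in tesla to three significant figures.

B ≈ 2.92×10⁻¹⁴ T

Magnetic moment m = IA = Iπa² = (2.15×10⁻⁴)·π·(0.0134)² = 1.213×10⁻⁷ A·m².
On axis B = (μ₀/4π)·2m/r³.
B = 2·(10⁻⁷)·(1.213×10⁻⁷) / (0.940)³ = 2.921×10⁻¹⁴ T.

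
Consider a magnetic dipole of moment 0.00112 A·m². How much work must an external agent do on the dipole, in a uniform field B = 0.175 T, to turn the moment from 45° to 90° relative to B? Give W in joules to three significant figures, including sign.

W_ext = ΔU = −mB cosθ₂ + mB cosθ₁ = mB(cosθ₁ − cosθ₂).
W = (0.00112)(0.175)·(cos45° − cos90°) = (1.960×10⁻⁴)·(+0.7071) = 1.386×10⁻⁴ J.

W ≈ 1.39×10⁻⁴ J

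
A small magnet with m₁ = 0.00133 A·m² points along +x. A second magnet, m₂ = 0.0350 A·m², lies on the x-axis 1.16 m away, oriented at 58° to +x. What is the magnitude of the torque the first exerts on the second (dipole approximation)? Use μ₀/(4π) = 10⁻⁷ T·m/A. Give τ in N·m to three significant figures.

τ ≈ 5.06×10⁻¹² N·m

Dipole B is on the axis of dipole A, so B₁ there is axial: B₁ = (μ₀/4π)·2m₁/r³ along +x.
B₁ = 2(10⁻⁷)(0.00133)/(1.16)³ = 1.704×10⁻¹⁰ T.
τ = m₂ B₁ sinθ.
τ = (0.0350)(1.704×10⁻¹⁰)·sin58° = 5.058×10⁻¹² N·m.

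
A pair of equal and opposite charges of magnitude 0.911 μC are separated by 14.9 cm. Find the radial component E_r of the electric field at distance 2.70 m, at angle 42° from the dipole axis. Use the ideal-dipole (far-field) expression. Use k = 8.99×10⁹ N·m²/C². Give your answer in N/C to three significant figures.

E_r ≈ 92.1 N/C

Dipole moment p = qd = (9.11×10⁻⁷ C)(0.149 m) = 1.357×10⁻⁷ C·m.
For a dipole, E_r = (2kp cosθ)/r³.
kp/r³ = (8.99×10⁹)(1.357×10⁻⁷)/(2.70)³ = 61.98 N/C.
E_r = 2·61.98·cos42° = 92.12 N/C.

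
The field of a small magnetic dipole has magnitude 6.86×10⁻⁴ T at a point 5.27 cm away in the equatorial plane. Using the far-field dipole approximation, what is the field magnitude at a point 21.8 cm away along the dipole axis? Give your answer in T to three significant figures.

Dipole fields scale as 1/r³ in the far field.
The axial field is twice the equatorial field at the same r, so the geometry factor is 2/1.
B₂ = B₁ · (2/1) · (r₁/r₂)³ = 6.86×10⁻⁴ · 2 · (5.27/21.8)³.
(r₁/r₂)³ = (0.2417)³ = 0.01413.
B₂ ≈ 1.938×10⁻⁵ T.

B ≈ 1.94×10⁻⁵ T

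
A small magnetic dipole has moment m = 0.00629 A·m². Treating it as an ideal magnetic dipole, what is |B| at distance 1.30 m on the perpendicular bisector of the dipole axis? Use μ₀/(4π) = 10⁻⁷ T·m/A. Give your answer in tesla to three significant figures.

In the equatorial plane B = (μ₀/4π)·m/r³ (half the axial value).
B = (10⁻⁷)·(0.00629) / (1.30)³ = 2.863×10⁻¹⁰ T.

B ≈ 2.86×10⁻¹⁰ T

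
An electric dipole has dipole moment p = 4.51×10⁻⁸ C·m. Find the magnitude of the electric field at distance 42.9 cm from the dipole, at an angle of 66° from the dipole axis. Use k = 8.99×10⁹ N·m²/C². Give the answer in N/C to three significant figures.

E ≈ 6280 N/C

At angle θ the dipole field magnitude is E = (kp/r³)·√(1 + 3cos²θ).
kp/r³ = (8.99×10⁹)(4.51×10⁻⁸) / (0.429)³ = 5135 N/C.
√(1 + 3cos²66°) = √(1 + 3·0.1654) = √1.4963 ≈ 1.2232.
E ≈ 5135 × 1.223 = 6282 N/C.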